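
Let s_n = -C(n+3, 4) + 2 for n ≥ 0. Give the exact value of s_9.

-493

C(12, 4) = 495, so s_9 = -493.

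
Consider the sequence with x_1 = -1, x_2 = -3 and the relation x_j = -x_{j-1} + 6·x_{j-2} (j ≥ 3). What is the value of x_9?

Compute successive terms:
x_3 = -3  x_4 = -15  x_5 = -3  x_6 = -87  x_7 = 69  x_8 = -591  x_9 = 1005.
(Characteristic roots are 2 and -3.)

1005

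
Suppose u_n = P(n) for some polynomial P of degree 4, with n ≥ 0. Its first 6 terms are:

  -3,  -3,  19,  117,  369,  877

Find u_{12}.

1st diffs: 0, 22, 98, 252, 508.
2nd diffs: 22, 76, 154, 256.
3rd diffs: 54, 78, 102.
4th diffs: 24, 24 (constant).
Newton forward-difference form: u_n = -3 + 22·C(n,2) + 54·C(n,3) + 24·C(n,4).
At n = 12: n = 12, so u_{12} = -3 + 1452 + 11880 + 11880 = 25209.

25209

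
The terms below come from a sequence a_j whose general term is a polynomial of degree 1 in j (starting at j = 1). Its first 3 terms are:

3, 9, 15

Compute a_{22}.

1st diffs: 6, 6 (constant).
So a_j = 6j - 3.
Evaluating at j = 22 gives a_{22} = 129.

129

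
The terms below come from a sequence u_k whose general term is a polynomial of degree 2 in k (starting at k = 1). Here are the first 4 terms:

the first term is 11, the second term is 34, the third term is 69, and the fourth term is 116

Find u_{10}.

1st diffs: 23, 35, 47.
2nd diffs: 12, 12 (constant).
Newton forward-difference form: u_k = 11 + 23·C(k-1,1) + 12·C(k-1,2).
At k = 10: k-1 = 9, so u_{10} = 11 + 207 + 432 = 650.

650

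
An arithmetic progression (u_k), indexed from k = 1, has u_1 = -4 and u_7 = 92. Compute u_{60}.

Common difference d = (92 - (-4)) / (7 - 1) = 16.
u_k = -4 + (k - 1)·16.
u_{60} = -4 + 59·16 = 940.

940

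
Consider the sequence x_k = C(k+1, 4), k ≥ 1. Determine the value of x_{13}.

1001

C(14, 4) = 1001, so x_{13} = 1001.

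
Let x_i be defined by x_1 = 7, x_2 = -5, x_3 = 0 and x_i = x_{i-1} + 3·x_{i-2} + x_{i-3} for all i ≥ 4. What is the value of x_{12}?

-7016

Compute successive terms:
x_4 = -8, x_5 = -13, x_6 = -37, x_7 = -84, x_8 = -208, x_9 = -497, x_{10} = -1205, x_{11} = -2904, x_{12} = -7016.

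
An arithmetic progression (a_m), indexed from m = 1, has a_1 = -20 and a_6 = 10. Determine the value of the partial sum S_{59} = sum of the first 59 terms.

Common difference d = (10 - (-20)) / (6 - 1) = 6.
a_m = -20 + (m - 1)·6.
a_{59} = 328; S = 59·(-20 + 328)/2 = 9086.

9086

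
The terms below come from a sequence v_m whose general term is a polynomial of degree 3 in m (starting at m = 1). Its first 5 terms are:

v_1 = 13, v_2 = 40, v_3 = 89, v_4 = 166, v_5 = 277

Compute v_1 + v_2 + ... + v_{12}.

1st diffs: 27, 49, 77, 111.
2nd diffs: 22, 28, 34.
3rd diffs: 6, 6 (constant).
Newton forward-difference form: v_m = 13 + 27·C(m-1,1) + 22·C(m-1,2) + 6·C(m-1,3).
Continuing: …, 428, 625, 874, 1181, …, v_{12} = 2510.
Summing m = 1..12 (12 terms) gives 9748.

9748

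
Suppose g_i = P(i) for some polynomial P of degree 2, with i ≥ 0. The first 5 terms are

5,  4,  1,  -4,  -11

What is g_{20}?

-395

1st diffs: -1, -3, -5, -7.
2nd diffs: -2, -2, -2 (constant).
So g_i = -i^2 + 5.
Evaluating at i = 20 gives g_{20} = -395.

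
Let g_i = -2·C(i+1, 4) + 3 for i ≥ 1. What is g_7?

C(8, 4) = 70, so g_7 = -137.

-137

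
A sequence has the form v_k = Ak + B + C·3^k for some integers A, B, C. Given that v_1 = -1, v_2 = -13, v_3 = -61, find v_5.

-697

Write the equations: A + B + 3C = -1; 2A + B + 9C = -13; 3A + B + 27C = -61.
Subtracting the first from the second: A + 6C = -12.
Subtracting the second from the third: A + 18C = -48.
Solving: C = -3, A = 6, then B = 2.
Therefore v_5 = 30 + 2 + (-3)·243 = -697.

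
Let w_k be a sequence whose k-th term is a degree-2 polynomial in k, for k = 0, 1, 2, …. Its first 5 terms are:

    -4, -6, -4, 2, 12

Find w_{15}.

1st diffs: -2, 2, 6, 10.
2nd diffs: 4, 4, 4 (constant).
Newton forward-difference form: w_k = -4 + (-2)·C(k,1) + 4·C(k,2).
At k = 15: k = 15, so w_{15} = -4 - 30 + 420 = 386.

386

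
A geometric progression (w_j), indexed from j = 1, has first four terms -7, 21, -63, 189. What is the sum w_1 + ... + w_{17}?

-225995287

Common ratio r = -3.
w_j = (-7)·(-3)^(j-1).
S = (-7)·((-3)^17 - 1)/(-3 - 1) = (-7)·(-129140163 - 1)/(-4) = -225995287.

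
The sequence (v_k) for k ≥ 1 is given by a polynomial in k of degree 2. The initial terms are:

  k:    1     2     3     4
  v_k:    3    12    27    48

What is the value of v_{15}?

675

1st diffs: 9, 15, 21.
2nd diffs: 6, 6 (constant).
Newton forward-difference form: v_k = 3 + 9·C(k-1,1) + 6·C(k-1,2).
At k = 15: k-1 = 14, so v_{15} = 3 + 126 + 546 = 675.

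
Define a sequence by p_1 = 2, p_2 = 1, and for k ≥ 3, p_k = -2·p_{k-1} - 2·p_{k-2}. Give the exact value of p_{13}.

Compute successive terms:
p_3 = -6  p_4 = 10  p_5 = -8  …  p_{10} = 16  p_{11} = -96  p_{12} = 160  p_{13} = -128.

-128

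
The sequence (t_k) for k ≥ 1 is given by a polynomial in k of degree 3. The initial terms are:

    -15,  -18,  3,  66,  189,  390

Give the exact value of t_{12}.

4242

1st diffs: -3, 21, 63, 123, 201.
2nd diffs: 24, 42, 60, 78.
3rd diffs: 18, 18, 18 (constant).
So t_k = 3k^3 - 6k^2 - 6k - 6.
Evaluating at k = 12 gives t_{12} = 4242.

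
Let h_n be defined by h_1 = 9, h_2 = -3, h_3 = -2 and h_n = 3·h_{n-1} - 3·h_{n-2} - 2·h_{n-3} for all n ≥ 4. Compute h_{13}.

-6621

Step forward from the initial values:
h_4 = -15; h_5 = -33; h_6 = -50; h_7 = -21; h_8 = 153; h_9 = 622; h_{10} = 1449; h_{11} = 2175; h_{12} = 934; h_{13} = -6621.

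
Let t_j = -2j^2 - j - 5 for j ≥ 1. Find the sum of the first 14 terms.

Over j = 1..14: Σj = 105, Σj² = 1015.
Total = (-2)·1015 + (-1)·105 + (-5)·14 = -2205.

-2205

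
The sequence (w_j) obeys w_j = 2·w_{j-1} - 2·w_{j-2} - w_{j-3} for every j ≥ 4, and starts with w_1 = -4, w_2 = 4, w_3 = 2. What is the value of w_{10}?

144

Compute successive terms:
w_4 = 0; w_5 = -8; w_6 = -18; w_7 = -20; w_8 = 4; w_9 = 66; w_{10} = 144.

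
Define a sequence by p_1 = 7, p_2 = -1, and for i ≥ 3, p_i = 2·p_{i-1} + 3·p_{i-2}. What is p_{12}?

Iterate the recurrence:
p_3 = 19  p_4 = 35  p_5 = 127  p_6 = 359  p_7 = 1099  p_8 = 3275  p_9 = 9847  p_{10} = 29519  p_{11} = 88579  p_{12} = 265715.
(Characteristic roots are 3 and -1.)

265715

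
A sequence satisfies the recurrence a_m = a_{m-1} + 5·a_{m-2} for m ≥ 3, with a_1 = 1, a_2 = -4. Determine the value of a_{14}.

-303844

Compute successive terms:
a_3 = 1;  a_4 = -19;  a_5 = -14;  …;  a_{11} = -13334;  a_{12} = -39529;  a_{13} = -106199;  a_{14} = -303844.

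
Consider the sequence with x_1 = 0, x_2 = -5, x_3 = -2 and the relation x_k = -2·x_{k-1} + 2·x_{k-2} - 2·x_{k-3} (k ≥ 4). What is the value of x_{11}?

9832

Compute successive terms:
x_4 = -6;  x_5 = 18;  x_6 = -44;  x_7 = 136;  x_8 = -396;  x_9 = 1152;  x_{10} = -3368;  x_{11} = 9832.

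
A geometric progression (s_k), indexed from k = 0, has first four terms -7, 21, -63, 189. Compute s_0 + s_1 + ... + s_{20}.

-18305618107

Common ratio r = -3.
s_k = (-7)·(-3)^(k-0).
S = (-7)·((-3)^21 - 1)/(-3 - 1) = (-7)·(-10460353203 - 1)/(-4) = -18305618107.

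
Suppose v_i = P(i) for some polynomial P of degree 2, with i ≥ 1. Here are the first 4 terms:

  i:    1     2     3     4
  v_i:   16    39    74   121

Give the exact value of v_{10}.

655

1st diffs: 23, 35, 47.
2nd diffs: 12, 12 (constant).
Newton forward-difference form: v_i = 16 + 23·C(i-1,1) + 12·C(i-1,2).
At i = 10: i-1 = 9, so v_{10} = 16 + 207 + 432 = 655.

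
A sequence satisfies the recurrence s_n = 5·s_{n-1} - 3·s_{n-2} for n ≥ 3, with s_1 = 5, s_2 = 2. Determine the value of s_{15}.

Iterate the recurrence:
s_3 = -5, s_4 = -31, s_5 = -140, …, s_{12} = -3857611, s_{13} = -16598435, s_{14} = -71419342, s_{15} = -307301405.

-307301405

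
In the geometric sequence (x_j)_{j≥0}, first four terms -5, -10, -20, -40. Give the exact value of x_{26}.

-335544320

Common ratio r = 2.
x_j = (-5)·2^(j-0).
x_{26} = (-5)·2^26 = -335544320.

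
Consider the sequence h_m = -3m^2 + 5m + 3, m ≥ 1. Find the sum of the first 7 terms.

-259

Over m = 1..7: Σm = 28, Σm² = 140.
Total = (-3)·140 + (5)·28 + (3)·7 = -259.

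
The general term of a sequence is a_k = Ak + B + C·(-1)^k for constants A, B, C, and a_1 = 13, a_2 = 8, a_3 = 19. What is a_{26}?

Plug in k = 1, 2, 3: A + B - C = 13; 2A + B + C = 8; 3A + B - C = 19.
Subtracting the first from the second: A + 2C = -5.
Subtracting the second from the third: A - 2C = 11.
Solving: C = -4, A = 3, then B = 6.
So a_k = 3·k + 6 + (-4)·(-1)^k; at k=26 this is 80.

80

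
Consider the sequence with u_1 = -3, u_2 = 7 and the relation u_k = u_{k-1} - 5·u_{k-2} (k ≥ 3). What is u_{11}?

Iterate the recurrence:
u_3 = 22;  u_4 = -13;  u_5 = -123;  u_6 = -58;  u_7 = 557;  u_8 = 847;  u_9 = -1938;  u_{10} = -6173;  u_{11} = 3517.

3517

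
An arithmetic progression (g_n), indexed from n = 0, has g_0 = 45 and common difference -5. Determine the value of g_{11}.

-10

g_n = 45 + (n - 0)·(-5).
g_{11} = 45 + 11·(-5) = -10.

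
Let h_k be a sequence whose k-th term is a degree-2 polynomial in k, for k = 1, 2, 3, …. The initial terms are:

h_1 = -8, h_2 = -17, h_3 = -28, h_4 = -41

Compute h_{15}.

-316

1st diffs: -9, -11, -13.
2nd diffs: -2, -2 (constant).
Newton forward-difference form: h_k = -8 + (-9)·C(k-1,1) + (-2)·C(k-1,2).
At k = 15: k-1 = 14, so h_{15} = -8 - 126 - 182 = -316.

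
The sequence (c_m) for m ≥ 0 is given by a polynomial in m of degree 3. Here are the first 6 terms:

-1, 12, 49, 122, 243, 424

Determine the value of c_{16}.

1st diffs: 13, 37, 73, 121, 181.
2nd diffs: 24, 36, 48, 60.
3rd diffs: 12, 12, 12 (constant).
Newton forward-difference form: c_m = -1 + 13·C(m,1) + 24·C(m,2) + 12·C(m,3).
At m = 16: m = 16, so c_{16} = -1 + 208 + 2880 + 6720 = 9807.

9807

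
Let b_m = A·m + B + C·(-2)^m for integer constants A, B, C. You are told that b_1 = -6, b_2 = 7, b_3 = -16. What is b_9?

-1018

Write the equations: A + B - 2C = -6; 2A + B + 4C = 7; 3A + B - 8C = -16.
Subtracting the first from the second: A + 6C = 13.
Subtracting the second from the third: A - 12C = -23.
Solving: C = 2, A = 1, then B = -3.
Hence b_9 = 1·9 + (-3) + 2·(-512) = -1018.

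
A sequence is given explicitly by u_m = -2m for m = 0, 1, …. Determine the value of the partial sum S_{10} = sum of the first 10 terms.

-90

Over m = 0..9: Σm = 45.
Total = (-2)·45 = -90.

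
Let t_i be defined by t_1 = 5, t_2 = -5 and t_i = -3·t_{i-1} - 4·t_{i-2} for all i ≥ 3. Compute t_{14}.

Applying the relation repeatedly:
t_3 = -5  t_4 = 35  t_5 = -85  …  t_{11} = 1435  t_{12} = 4835  t_{13} = -20245  t_{14} = 41395.

41395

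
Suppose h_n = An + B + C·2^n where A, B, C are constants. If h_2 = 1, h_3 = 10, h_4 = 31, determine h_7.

358

The three given values yield: 2A + B + 4C = 1; 3A + B + 8C = 10; 4A + B + 16C = 31.
Subtracting the first from the second: A + 4C = 9.
Subtracting the second from the third: A + 8C = 21.
Solving: C = 3, A = -3, then B = -5.
So h_n = -3·n + (-5) + 3·2^n; at n=7 this is 358.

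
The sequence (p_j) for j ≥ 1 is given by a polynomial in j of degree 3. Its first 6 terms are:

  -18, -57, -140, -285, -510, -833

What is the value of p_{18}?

1st diffs: -39, -83, -145, -225, -323.
2nd diffs: -44, -62, -80, -98.
3rd diffs: -18, -18, -18 (constant).
Newton forward-difference form: p_j = -18 + (-39)·C(j-1,1) + (-44)·C(j-1,2) + (-18)·C(j-1,3).
At j = 18: j-1 = 17, so p_{18} = -18 - 663 - 5984 - 12240 = -18905.

-18905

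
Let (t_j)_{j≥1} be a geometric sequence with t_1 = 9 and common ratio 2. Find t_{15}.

t_j = 9·2^(j-1).
t_{15} = 9·2^14 = 147456.

147456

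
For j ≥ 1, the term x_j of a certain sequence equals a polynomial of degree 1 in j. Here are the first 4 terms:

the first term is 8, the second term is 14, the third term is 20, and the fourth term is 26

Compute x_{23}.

140

1st diffs: 6, 6, 6 (constant).
So x_j = 6j + 2.
Evaluating at j = 23 gives x_{23} = 140.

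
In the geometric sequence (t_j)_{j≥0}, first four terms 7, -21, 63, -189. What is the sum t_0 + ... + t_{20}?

18305618107

Common ratio r = -3.
t_j = 7·(-3)^(j-0).
S = 7·((-3)^21 - 1)/(-3 - 1) = 7·(-10460353203 - 1)/(-4) = 18305618107.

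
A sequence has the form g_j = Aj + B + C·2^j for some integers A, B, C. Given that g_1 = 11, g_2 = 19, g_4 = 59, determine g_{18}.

Plug in j = 1, 2, 4: A + B + 2C = 11; 2A + B + 4C = 19; 4A + B + 16C = 59.
Subtracting the first from the second: A + 2C = 8.
Subtracting the second from the third: 2A + 12C = 40.
Solving: C = 3, A = 2, then B = 3.
So g_j = 2·j + 3 + 3·2^j; at j=18 this is 786471.

786471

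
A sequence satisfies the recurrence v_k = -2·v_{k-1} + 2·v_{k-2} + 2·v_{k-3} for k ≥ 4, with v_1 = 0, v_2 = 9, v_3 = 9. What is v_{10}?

v_4 = 0  v_5 = 36  v_6 = -54  v_7 = 180  v_8 = -396  v_9 = 1044  v_{10} = -2520.

-2520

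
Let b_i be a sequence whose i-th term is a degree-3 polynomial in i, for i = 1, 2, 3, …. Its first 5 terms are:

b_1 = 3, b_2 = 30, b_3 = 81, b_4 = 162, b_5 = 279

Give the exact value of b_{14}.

3942

1st diffs: 27, 51, 81, 117.
2nd diffs: 24, 30, 36.
3rd diffs: 6, 6 (constant).
Newton forward-difference form: b_i = 3 + 27·C(i-1,1) + 24·C(i-1,2) + 6·C(i-1,3).
At i = 14: i-1 = 13, so b_{14} = 3 + 351 + 1872 + 1716 = 3942.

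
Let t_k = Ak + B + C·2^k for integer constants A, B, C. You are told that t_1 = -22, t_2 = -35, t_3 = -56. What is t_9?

-2102

Write the equations: A + B + 2C = -22; 2A + B + 4C = -35; 3A + B + 8C = -56.
Subtracting the first from the second: A + 2C = -13.
Subtracting the second from the third: A + 4C = -21.
Solving: C = -4, A = -5, then B = -9.
Therefore t_9 = -45 + (-9) + (-4)·512 = -2102.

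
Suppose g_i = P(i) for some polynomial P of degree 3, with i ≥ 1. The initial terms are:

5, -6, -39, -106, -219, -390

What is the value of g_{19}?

-13351

1st diffs: -11, -33, -67, -113, -171.
2nd diffs: -22, -34, -46, -58.
3rd diffs: -12, -12, -12 (constant).
Newton forward-difference form: g_i = 5 + (-11)·C(i-1,1) + (-22)·C(i-1,2) + (-12)·C(i-1,3).
At i = 19: i-1 = 18, so g_{19} = 5 - 198 - 3366 - 9792 = -13351.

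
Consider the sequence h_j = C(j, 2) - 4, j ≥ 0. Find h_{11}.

C(11, 2) = 55, so h_{11} = 51.

51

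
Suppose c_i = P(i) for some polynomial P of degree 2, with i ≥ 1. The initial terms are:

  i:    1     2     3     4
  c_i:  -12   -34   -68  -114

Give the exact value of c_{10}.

1st diffs: -22, -34, -46.
2nd diffs: -12, -12 (constant).
Newton forward-difference form: c_i = -12 + (-22)·C(i-1,1) + (-12)·C(i-1,2).
At i = 10: i-1 = 9, so c_{10} = -12 - 198 - 432 = -642.

-642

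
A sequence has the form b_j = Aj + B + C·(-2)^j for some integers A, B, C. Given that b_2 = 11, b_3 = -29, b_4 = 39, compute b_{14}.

Plug in j = 2, 3, 4: 2A + B + 4C = 11; 3A + B - 8C = -29; 4A + B + 16C = 39.
Subtracting the first from the second: A - 12C = -40.
Subtracting the second from the third: A + 24C = 68.
Solving: C = 3, A = -4, then B = 7.
So b_j = -4·j + 7 + 3·(-2)^j; at j=14 this is 49103.

49103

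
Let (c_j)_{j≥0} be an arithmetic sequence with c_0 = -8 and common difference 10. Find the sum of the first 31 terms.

c_j = -8 + (j - 0)·10.
c_{30} = 292; S = 31·(-8 + 292)/2 = 4402.

4402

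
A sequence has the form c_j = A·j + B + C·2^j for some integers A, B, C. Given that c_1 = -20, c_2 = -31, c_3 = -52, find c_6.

-335

At j = 1, 2, 3: A + B + 2C = -20; 2A + B + 4C = -31; 3A + B + 8C = -52.
Subtracting the first from the second: A + 2C = -11.
Subtracting the second from the third: A + 4C = -21.
Solving: C = -5, A = -1, then B = -9.
Hence c_6 = -1·6 + (-9) + (-5)·64 = -335.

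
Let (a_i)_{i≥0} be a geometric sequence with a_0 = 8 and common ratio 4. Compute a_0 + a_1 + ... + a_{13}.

715827880

a_i = 8·4^(i-0).
S = 8·(4^14 - 1)/(4 - 1) = 8·(268435456 - 1)/(3) = 715827880.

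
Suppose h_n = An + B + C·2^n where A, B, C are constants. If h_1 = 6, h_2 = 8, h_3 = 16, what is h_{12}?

12244

The three given values yield: A + B + 2C = 6; 2A + B + 4C = 8; 3A + B + 8C = 16.
Subtracting the first from the second: A + 2C = 2.
Subtracting the second from the third: A + 4C = 8.
Solving: C = 3, A = -4, then B = 4.
Therefore h_{12} = -48 + 4 + 3·4096 = 12244.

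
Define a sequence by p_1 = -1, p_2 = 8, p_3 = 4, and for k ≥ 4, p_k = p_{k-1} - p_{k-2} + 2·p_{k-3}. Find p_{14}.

82

Compute successive terms:
p_4 = -6;  p_5 = 6;  p_6 = 20;  …;  p_{11} = -2;  p_{12} = 20;  p_{13} = 106;  p_{14} = 82.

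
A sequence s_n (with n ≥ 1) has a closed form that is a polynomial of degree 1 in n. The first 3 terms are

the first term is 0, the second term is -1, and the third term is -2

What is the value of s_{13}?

-12

1st diffs: -1, -1 (constant).
So s_n = -n + 1.
Evaluating at n = 13 gives s_{13} = -12.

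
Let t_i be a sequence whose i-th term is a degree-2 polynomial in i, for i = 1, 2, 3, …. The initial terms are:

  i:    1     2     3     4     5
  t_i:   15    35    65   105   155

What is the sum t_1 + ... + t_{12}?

3700

1st diffs: 20, 30, 40, 50.
2nd diffs: 10, 10, 10 (constant).
Newton forward-difference form: t_i = 15 + 20·C(i-1,1) + 10·C(i-1,2).
Continuing: …, 215, 285, 365, 455, …, t_{12} = 785.
Summing i = 1..12 (12 terms) gives 3700.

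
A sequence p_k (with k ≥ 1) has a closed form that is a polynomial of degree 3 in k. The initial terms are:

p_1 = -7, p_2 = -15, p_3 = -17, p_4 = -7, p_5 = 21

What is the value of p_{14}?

1st diffs: -8, -2, 10, 28.
2nd diffs: 6, 12, 18.
3rd diffs: 6, 6 (constant).
Newton forward-difference form: p_k = -7 + (-8)·C(k-1,1) + 6·C(k-1,2) + 6·C(k-1,3).
At k = 14: k-1 = 13, so p_{14} = -7 - 104 + 468 + 1716 = 2073.

2073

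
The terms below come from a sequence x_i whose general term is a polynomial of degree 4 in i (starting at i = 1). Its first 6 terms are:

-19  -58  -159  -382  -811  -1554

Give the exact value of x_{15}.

-52071

1st diffs: -39, -101, -223, -429, -743.
2nd diffs: -62, -122, -206, -314.
3rd diffs: -60, -84, -108.
4th diffs: -24, -24 (constant).
So x_i = -i^4 - 6i^2 - 6i - 6.
Evaluating at i = 15 gives x_{15} = -52071.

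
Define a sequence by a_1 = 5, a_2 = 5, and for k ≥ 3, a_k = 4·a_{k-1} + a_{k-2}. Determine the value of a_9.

143285

Applying the relation repeatedly:
a_3 = 25  a_4 = 105  a_5 = 445  a_6 = 1885  a_7 = 7985  a_8 = 33825  a_9 = 143285.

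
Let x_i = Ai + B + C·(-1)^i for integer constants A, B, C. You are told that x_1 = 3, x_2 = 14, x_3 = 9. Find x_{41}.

Write the equations: A + B - C = 3; 2A + B + C = 14; 3A + B - C = 9.
Subtracting the first from the second: A + 2C = 11.
Subtracting the second from the third: A - 2C = -5.
Solving: C = 4, A = 3, then B = 4.
Hence x_{41} = 3·41 + 4 + 4·(-1) = 123.

123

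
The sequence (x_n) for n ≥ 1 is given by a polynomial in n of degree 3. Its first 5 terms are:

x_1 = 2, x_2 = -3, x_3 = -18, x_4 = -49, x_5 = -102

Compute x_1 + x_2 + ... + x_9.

1st diffs: -5, -15, -31, -53.
2nd diffs: -10, -16, -22.
3rd diffs: -6, -6 (constant).
So x_n = -n^3 + n^2 - n + 3.
Continuing: -183, -298, -453, -654.
Summing n = 1..9 (9 terms) gives -1758.

-1758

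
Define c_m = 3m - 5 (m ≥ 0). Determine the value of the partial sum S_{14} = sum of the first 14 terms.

203

Over m = 0..13: Σm = 91.
Total = (3)·91 + (-5)·14 = 203.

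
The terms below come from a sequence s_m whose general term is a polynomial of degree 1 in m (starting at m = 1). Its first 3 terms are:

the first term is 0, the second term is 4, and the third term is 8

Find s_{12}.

44

1st diffs: 4, 4 (constant).
So s_m = 4m - 4.
Evaluating at m = 12 gives s_{12} = 44.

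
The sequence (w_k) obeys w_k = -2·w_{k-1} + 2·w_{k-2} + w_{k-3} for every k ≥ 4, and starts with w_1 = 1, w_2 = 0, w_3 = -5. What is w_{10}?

3843

Compute successive terms:
w_4 = 11  w_5 = -32  w_6 = 81  w_7 = -215  w_8 = 560  w_9 = -1469  w_{10} = 3843.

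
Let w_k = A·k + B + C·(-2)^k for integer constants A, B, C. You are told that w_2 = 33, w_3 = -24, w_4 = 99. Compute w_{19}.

-2621376

At k = 2, 3, 4: 2A + B + 4C = 33; 3A + B - 8C = -24; 4A + B + 16C = 99.
Subtracting the first from the second: A - 12C = -57.
Subtracting the second from the third: A + 24C = 123.
Solving: C = 5, A = 3, then B = 7.
Therefore w_{19} = 57 + 7 + 5·(-524288) = -2621376.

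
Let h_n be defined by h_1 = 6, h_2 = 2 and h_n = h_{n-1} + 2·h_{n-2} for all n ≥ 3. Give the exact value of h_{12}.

Applying the relation repeatedly:
h_3 = 14;  h_4 = 18;  h_5 = 46;  h_6 = 82;  h_7 = 174;  h_8 = 338;  h_9 = 686;  h_{10} = 1362;  h_{11} = 2734;  h_{12} = 5458.
(Characteristic roots are 2 and -1.)

5458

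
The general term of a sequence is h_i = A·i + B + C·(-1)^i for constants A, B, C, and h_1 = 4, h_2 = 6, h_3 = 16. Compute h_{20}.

The three given values yield: A + B - C = 4; 2A + B + C = 6; 3A + B - C = 16.
Subtracting the first from the second: A + 2C = 2.
Subtracting the second from the third: A - 2C = 10.
Solving: C = -2, A = 6, then B = -4.
Hence h_{20} = 6·20 + (-4) + (-2)·1 = 114.

114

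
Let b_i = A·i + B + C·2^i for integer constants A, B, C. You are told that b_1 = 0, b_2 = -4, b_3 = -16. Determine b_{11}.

-8144

At i = 1, 2, 3: A + B + 2C = 0; 2A + B + 4C = -4; 3A + B + 8C = -16.
Subtracting the first from the second: A + 2C = -4.
Subtracting the second from the third: A + 4C = -12.
Solving: C = -4, A = 4, then B = 4.
Hence b_{11} = 4·11 + 4 + (-4)·2048 = -8144.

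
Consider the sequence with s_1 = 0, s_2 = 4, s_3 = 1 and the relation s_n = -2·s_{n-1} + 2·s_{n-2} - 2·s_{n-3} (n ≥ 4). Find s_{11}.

Step forward from the initial values:
s_4 = 6  s_5 = -18  s_6 = 46  s_7 = -140  s_8 = 408  s_9 = -1188  s_{10} = 3472  s_{11} = -10136.

-10136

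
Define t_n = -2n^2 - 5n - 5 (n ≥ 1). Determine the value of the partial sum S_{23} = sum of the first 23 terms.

Over n = 1..23: Σn = 276, Σn² = 4324.
Total = (-2)·4324 + (-5)·276 + (-5)·23 = -10143.

-10143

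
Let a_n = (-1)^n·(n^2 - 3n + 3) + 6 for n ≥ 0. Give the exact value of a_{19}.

-301

(-1)^19 = -1; n^2 - 3n + 3 at n=19 is 307; so a_{19} = -301.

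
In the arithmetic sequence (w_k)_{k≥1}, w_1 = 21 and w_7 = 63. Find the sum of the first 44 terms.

7546

Common difference d = (63 - 21) / (7 - 1) = 7.
w_k = 21 + (k - 1)·7.
w_{44} = 322; S = 44·(21 + 322)/2 = 7546.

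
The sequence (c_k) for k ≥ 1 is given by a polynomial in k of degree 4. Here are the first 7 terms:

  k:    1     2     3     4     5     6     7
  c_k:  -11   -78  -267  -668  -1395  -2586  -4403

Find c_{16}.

1st diffs: -67, -189, -401, -727, -1191, -1817.
2nd diffs: -122, -212, -326, -464, -626.
3rd diffs: -90, -114, -138, -162.
4th diffs: -24, -24, -24 (constant).
So c_k = -k^4 - 5k^3 - 6k^2 + k.
Evaluating at k = 16 gives c_{16} = -87536.

-87536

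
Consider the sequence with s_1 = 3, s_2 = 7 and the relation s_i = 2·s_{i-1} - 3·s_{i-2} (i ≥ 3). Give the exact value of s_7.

Compute successive terms:
s_3 = 5; s_4 = -11; s_5 = -37; s_6 = -41; s_7 = 29.

29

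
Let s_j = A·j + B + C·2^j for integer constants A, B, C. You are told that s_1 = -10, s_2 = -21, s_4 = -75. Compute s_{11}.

-8224

The three given values yield: A + B + 2C = -10; 2A + B + 4C = -21; 4A + B + 16C = -75.
Subtracting the first from the second: A + 2C = -11.
Subtracting the second from the third: 2A + 12C = -54.
Solving: C = -4, A = -3, then B = 1.
Hence s_{11} = -3·11 + 1 + (-4)·2048 = -8224.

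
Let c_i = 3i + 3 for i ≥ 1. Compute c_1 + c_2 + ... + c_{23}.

897

Over i = 1..23: Σi = 276.
Total = (3)·276 + (3)·23 = 897.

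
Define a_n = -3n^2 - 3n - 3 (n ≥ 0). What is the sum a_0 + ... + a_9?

-1020

Over n = 0..9: Σn = 45, Σn² = 285.
Total = (-3)·285 + (-3)·45 + (-3)·10 = -1020.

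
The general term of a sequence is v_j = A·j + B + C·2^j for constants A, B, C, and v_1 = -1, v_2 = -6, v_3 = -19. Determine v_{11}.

Plug in j = 1, 2, 3: A + B + 2C = -1; 2A + B + 4C = -6; 3A + B + 8C = -19.
Subtracting the first from the second: A + 2C = -5.
Subtracting the second from the third: A + 4C = -13.
Solving: C = -4, A = 3, then B = 4.
Hence v_{11} = 3·11 + 4 + (-4)·2048 = -8155.

-8155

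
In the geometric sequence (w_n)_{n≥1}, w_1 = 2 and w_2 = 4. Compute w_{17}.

131072

Common ratio r = 2.
w_n = 2·2^(n-1).
w_{17} = 2·2^16 = 131072.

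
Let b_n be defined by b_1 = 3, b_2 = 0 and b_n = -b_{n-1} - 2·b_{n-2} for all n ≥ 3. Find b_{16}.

-546

b_3 = -6;  b_4 = 6;  b_5 = 6;  …;  b_{13} = -138;  b_{14} = 270;  b_{15} = 6;  b_{16} = -546.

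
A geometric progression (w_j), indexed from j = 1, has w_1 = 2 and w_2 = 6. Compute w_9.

13122

Common ratio r = 3.
w_j = 2·3^(j-1).
w_9 = 2·3^8 = 13122.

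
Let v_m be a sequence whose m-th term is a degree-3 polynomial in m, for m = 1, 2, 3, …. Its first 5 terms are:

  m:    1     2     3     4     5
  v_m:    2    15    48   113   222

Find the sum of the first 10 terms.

5525

1st diffs: 13, 33, 65, 109.
2nd diffs: 20, 32, 44.
3rd diffs: 12, 12 (constant).
Newton forward-difference form: v_m = 2 + 13·C(m-1,1) + 20·C(m-1,2) + 12·C(m-1,3).
Continuing: …, 387, 620, 933, 1338, …, v_{10} = 1847.
Summing m = 1..10 (10 terms) gives 5525.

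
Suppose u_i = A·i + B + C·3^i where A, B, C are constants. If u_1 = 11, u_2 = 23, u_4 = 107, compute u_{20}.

At i = 1, 2, 4: A + B + 3C = 11; 2A + B + 9C = 23; 4A + B + 81C = 107.
Subtracting the first from the second: A + 6C = 12.
Subtracting the second from the third: 2A + 72C = 84.
Solving: C = 1, A = 6, then B = 2.
So u_i = 6·i + 2 + 1·3^i; at i=20 this is 3486784523.

3486784523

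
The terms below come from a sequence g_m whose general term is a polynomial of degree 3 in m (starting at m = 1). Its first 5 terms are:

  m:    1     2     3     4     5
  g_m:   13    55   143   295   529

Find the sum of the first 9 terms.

7761

1st diffs: 42, 88, 152, 234.
2nd diffs: 46, 64, 82.
3rd diffs: 18, 18 (constant).
Newton forward-difference form: g_m = 13 + 42·C(m-1,1) + 46·C(m-1,2) + 18·C(m-1,3).
Continuing: 863, 1315, 1903, 2645.
Summing m = 1..9 (9 terms) gives 7761.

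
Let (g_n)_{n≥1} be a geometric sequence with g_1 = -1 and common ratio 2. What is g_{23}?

g_n = (-1)·2^(n-1).
g_{23} = (-1)·2^22 = -4194304.

-4194304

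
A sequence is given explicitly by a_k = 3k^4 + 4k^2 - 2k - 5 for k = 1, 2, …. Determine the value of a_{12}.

a_{12} = 3·12^4 + 4·12^2 - 2·12 - 5 = 62755.

62755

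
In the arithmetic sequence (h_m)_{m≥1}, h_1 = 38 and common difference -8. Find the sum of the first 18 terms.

-540

h_m = 38 + (m - 1)·(-8).
h_{18} = -98; S = 18·(38 + (-98))/2 = -540.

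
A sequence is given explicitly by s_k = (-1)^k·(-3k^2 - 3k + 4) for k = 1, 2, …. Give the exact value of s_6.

-122

(-1)^6 = 1; -3k^2 - 3k + 4 at k=6 is -122; so s_6 = -122.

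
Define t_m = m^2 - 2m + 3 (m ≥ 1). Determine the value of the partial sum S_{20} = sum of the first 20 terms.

2510

Over m = 1..20: Σm = 210, Σm² = 2870.
Total = (1)·2870 + (-2)·210 + (3)·20 = 2510.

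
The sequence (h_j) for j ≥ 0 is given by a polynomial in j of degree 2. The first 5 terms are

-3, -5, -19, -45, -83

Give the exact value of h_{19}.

1st diffs: -2, -14, -26, -38.
2nd diffs: -12, -12, -12 (constant).
Newton forward-difference form: h_j = -3 + (-2)·C(j,1) + (-12)·C(j,2).
At j = 19: j = 19, so h_{19} = -3 - 38 - 2052 = -2093.

-2093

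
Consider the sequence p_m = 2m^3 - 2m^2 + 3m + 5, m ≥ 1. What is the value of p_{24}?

p_{24} = 2·24^3 - 2·24^2 + 3·24 + 5 = 26573.

26573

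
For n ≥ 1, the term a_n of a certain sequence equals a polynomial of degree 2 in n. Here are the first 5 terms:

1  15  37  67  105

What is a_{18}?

1st diffs: 14, 22, 30, 38.
2nd diffs: 8, 8, 8 (constant).
So a_n = 4n^2 + 2n - 5.
Evaluating at n = 18 gives a_{18} = 1327.

1327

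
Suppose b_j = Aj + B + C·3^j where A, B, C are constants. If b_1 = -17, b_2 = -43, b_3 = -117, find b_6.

Plug in j = 1, 2, 3: A + B + 3C = -17; 2A + B + 9C = -43; 3A + B + 27C = -117.
Subtracting the first from the second: A + 6C = -26.
Subtracting the second from the third: A + 18C = -74.
Solving: C = -4, A = -2, then B = -3.
So b_j = -2·j + (-3) + (-4)·3^j; at j=6 this is -2931.

-2931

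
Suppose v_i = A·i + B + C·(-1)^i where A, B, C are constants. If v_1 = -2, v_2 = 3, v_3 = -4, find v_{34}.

-29

The three given values yield: A + B - C = -2; 2A + B + C = 3; 3A + B - C = -4.
Subtracting the first from the second: A + 2C = 5.
Subtracting the second from the third: A - 2C = -7.
Solving: C = 3, A = -1, then B = 2.
So v_i = -1·i + 2 + 3·(-1)^i; at i=34 this is -29.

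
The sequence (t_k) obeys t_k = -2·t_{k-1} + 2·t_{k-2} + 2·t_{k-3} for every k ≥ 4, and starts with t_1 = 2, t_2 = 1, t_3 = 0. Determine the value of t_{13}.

-17408

Step forward from the initial values:
t_4 = 6  t_5 = -10  t_6 = 32  t_7 = -72  t_8 = 188  t_9 = -456  t_{10} = 1144  t_{11} = -2824  t_{12} = 7024  t_{13} = -17408.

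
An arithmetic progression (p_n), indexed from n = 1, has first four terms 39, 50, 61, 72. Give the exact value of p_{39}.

457

Common difference d = 11.
p_n = 39 + (n - 1)·11.
p_{39} = 39 + 38·11 = 457.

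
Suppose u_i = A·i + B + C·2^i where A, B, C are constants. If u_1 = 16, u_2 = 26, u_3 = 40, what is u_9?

1084

At i = 1, 2, 3: A + B + 2C = 16; 2A + B + 4C = 26; 3A + B + 8C = 40.
Subtracting the first from the second: A + 2C = 10.
Subtracting the second from the third: A + 4C = 14.
Solving: C = 2, A = 6, then B = 6.
Hence u_9 = 6·9 + 6 + 2·512 = 1084.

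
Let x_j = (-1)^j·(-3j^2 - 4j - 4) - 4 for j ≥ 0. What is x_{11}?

(-1)^11 = -1; -3j^2 - 4j - 4 at j=11 is -411; so x_{11} = 407.

407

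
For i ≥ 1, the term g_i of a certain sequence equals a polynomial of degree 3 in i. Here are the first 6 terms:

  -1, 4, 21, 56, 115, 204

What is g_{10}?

1st diffs: 5, 17, 35, 59, 89.
2nd diffs: 12, 18, 24, 30.
3rd diffs: 6, 6, 6 (constant).
Newton forward-difference form: g_i = -1 + 5·C(i-1,1) + 12·C(i-1,2) + 6·C(i-1,3).
At i = 10: i-1 = 9, so g_{10} = -1 + 45 + 432 + 504 = 980.

980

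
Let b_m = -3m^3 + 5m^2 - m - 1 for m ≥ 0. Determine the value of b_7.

b_7 = -3·7^3 + 5·7^2 - 1·7 - 1 = -792.

-792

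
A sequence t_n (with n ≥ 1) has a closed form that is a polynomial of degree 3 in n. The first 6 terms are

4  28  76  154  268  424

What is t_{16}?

1st diffs: 24, 48, 78, 114, 156.
2nd diffs: 24, 30, 36, 42.
3rd diffs: 6, 6, 6 (constant).
Newton forward-difference form: t_n = 4 + 24·C(n-1,1) + 24·C(n-1,2) + 6·C(n-1,3).
At n = 16: n-1 = 15, so t_{16} = 4 + 360 + 2520 + 2730 = 5614.

5614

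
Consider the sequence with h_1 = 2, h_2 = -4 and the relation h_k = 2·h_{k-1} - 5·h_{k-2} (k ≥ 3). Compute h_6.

Applying the relation repeatedly:
h_3 = -18, h_4 = -16, h_5 = 58, h_6 = 196.

196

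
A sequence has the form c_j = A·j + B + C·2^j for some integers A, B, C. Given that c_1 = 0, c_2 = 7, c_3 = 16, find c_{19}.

524376

Write the equations: A + B + 2C = 0; 2A + B + 4C = 7; 3A + B + 8C = 16.
Subtracting the first from the second: A + 2C = 7.
Subtracting the second from the third: A + 4C = 9.
Solving: C = 1, A = 5, then B = -7.
So c_j = 5·j + (-7) + 1·2^j; at j=19 this is 524376.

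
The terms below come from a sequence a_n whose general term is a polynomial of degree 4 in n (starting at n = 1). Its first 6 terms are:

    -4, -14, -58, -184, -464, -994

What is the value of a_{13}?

-24808

1st diffs: -10, -44, -126, -280, -530.
2nd diffs: -34, -82, -154, -250.
3rd diffs: -48, -72, -96.
4th diffs: -24, -24 (constant).
Newton forward-difference form: a_n = -4 + (-10)·C(n-1,1) + (-34)·C(n-1,2) + (-48)·C(n-1,3) + (-24)·C(n-1,4).
At n = 13: n-1 = 12, so a_{13} = -4 - 120 - 2244 - 10560 - 11880 = -24808.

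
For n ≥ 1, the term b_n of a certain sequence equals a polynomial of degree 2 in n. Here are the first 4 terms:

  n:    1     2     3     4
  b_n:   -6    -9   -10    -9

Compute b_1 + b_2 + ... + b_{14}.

1st diffs: -3, -1, 1.
2nd diffs: 2, 2 (constant).
So b_n = n^2 - 6n - 1.
Continuing: …, -6, -1, 6, 15, …, b_{14} = 111.
Summing n = 1..14 (14 terms) gives 371.

371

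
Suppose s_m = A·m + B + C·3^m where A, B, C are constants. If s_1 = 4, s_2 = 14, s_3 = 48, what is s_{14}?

Write the equations: A + B + 3C = 4; 2A + B + 9C = 14; 3A + B + 27C = 48.
Subtracting the first from the second: A + 6C = 10.
Subtracting the second from the third: A + 18C = 34.
Solving: C = 2, A = -2, then B = 0.
So s_m = -2·m + 0 + 2·3^m; at m=14 this is 9565910.

9565910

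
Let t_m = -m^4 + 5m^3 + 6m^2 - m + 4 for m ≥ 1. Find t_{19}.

-93875

t_{19} = -1·19^4 + 5·19^3 + 6·19^2 - 1·19 + 4 = -93875.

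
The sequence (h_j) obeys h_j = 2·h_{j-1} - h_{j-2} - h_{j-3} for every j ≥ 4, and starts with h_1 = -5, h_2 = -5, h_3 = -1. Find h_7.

44

Compute successive terms:
h_4 = 8  h_5 = 22  h_6 = 37  h_7 = 44.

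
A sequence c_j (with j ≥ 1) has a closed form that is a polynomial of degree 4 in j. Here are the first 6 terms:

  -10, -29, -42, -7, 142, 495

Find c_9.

1st diffs: -19, -13, 35, 149, 353.
2nd diffs: 6, 48, 114, 204.
3rd diffs: 42, 66, 90.
4th diffs: 24, 24 (constant).
Newton forward-difference form: c_j = -10 + (-19)·C(j-1,1) + 6·C(j-1,2) + 42·C(j-1,3) + 24·C(j-1,4).
At j = 9: j-1 = 8, so c_9 = -10 - 152 + 168 + 2352 + 1680 = 4038.

4038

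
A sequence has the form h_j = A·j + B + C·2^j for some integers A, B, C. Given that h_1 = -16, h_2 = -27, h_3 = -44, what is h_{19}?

The three given values yield: A + B + 2C = -16; 2A + B + 4C = -27; 3A + B + 8C = -44.
Subtracting the first from the second: A + 2C = -11.
Subtracting the second from the third: A + 4C = -17.
Solving: C = -3, A = -5, then B = -5.
Therefore h_{19} = -95 + (-5) + (-3)·524288 = -1572964.

-1572964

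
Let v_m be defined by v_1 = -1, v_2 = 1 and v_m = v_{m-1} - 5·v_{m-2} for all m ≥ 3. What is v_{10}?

Step forward from the initial values:
v_3 = 6; v_4 = 1; v_5 = -29; v_6 = -34; v_7 = 111; v_8 = 281; v_9 = -274; v_{10} = -1679.

-1679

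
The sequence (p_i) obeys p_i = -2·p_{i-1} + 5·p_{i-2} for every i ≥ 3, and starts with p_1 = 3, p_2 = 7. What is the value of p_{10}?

37527

Step forward from the initial values:
p_3 = 1; p_4 = 33; p_5 = -61; p_6 = 287; p_7 = -879; p_8 = 3193; p_9 = -10781; p_{10} = 37527.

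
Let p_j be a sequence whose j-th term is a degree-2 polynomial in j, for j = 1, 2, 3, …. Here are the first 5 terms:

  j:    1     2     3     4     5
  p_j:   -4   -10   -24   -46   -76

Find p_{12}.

1st diffs: -6, -14, -22, -30.
2nd diffs: -8, -8, -8 (constant).
Newton forward-difference form: p_j = -4 + (-6)·C(j-1,1) + (-8)·C(j-1,2).
At j = 12: j-1 = 11, so p_{12} = -4 - 66 - 440 = -510.

-510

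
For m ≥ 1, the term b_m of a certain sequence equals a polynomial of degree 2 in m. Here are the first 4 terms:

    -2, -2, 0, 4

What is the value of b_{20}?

1st diffs: 0, 2, 4.
2nd diffs: 2, 2 (constant).
Newton forward-difference form: b_m = -2 + 2·C(m-1,2).
At m = 20: m-1 = 19, so b_{20} = -2 + 342 = 340.

340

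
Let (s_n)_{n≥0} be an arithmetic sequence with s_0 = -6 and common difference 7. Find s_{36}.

246

s_n = -6 + (n - 0)·7.
s_{36} = -6 + 36·7 = 246.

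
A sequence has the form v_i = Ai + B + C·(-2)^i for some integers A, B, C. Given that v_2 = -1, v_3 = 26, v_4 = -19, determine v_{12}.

-8155

Plug in i = 2, 3, 4: 2A + B + 4C = -1; 3A + B - 8C = 26; 4A + B + 16C = -19.
Subtracting the first from the second: A - 12C = 27.
Subtracting the second from the third: A + 24C = -45.
Solving: C = -2, A = 3, then B = 1.
Hence v_{12} = 3·12 + 1 + (-2)·4096 = -8155.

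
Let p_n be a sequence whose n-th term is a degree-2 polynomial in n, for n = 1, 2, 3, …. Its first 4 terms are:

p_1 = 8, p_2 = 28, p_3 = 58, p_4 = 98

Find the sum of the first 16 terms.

8128

1st diffs: 20, 30, 40.
2nd diffs: 10, 10 (constant).
Newton forward-difference form: p_n = 8 + 20·C(n-1,1) + 10·C(n-1,2).
Continuing: …, 148, 208, 278, 358, …, p_{16} = 1358.
Summing n = 1..16 (16 terms) gives 8128.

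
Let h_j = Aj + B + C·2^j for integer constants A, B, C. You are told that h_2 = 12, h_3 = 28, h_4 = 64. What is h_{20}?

The three given values yield: 2A + B + 4C = 12; 3A + B + 8C = 28; 4A + B + 16C = 64.
Subtracting the first from the second: A + 4C = 16.
Subtracting the second from the third: A + 8C = 36.
Solving: C = 5, A = -4, then B = 0.
Therefore h_{20} = -80 + 0 + 5·1048576 = 5242800.

5242800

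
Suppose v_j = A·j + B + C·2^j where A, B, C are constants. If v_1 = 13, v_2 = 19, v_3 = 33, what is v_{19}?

Plug in j = 1, 2, 3: A + B + 2C = 13; 2A + B + 4C = 19; 3A + B + 8C = 33.
Subtracting the first from the second: A + 2C = 6.
Subtracting the second from the third: A + 4C = 14.
Solving: C = 4, A = -2, then B = 7.
Therefore v_{19} = -38 + 7 + 4·524288 = 2097121.

2097121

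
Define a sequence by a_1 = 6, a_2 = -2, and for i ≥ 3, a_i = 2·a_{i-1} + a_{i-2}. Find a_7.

Compute successive terms:
a_3 = 2, a_4 = 2, a_5 = 6, a_6 = 14, a_7 = 34.

34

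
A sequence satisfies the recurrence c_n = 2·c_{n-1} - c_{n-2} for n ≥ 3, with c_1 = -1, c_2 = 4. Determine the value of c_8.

Step forward from the initial values:
c_3 = 9; c_4 = 14; c_5 = 19; c_6 = 24; c_7 = 29; c_8 = 34.
(Characteristic roots are 1 and 1.)

34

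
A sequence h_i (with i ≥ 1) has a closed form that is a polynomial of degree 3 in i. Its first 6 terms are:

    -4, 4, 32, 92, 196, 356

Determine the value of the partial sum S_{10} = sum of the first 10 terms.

5240

1st diffs: 8, 28, 60, 104, 160.
2nd diffs: 20, 32, 44, 56.
3rd diffs: 12, 12, 12 (constant).
Newton forward-difference form: h_i = -4 + 8·C(i-1,1) + 20·C(i-1,2) + 12·C(i-1,3).
Continuing: 584, 892, 1292, 1796.
Summing i = 1..10 (10 terms) gives 5240.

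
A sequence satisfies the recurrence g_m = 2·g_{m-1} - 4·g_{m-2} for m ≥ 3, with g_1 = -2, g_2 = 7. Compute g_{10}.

Applying the relation repeatedly:
g_3 = 22, g_4 = 16, g_5 = -56, g_6 = -176, g_7 = -128, g_8 = 448, g_9 = 1408, g_{10} = 1024.

1024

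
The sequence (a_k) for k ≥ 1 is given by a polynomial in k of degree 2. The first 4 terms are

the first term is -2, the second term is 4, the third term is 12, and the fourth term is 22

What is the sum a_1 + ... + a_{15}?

1st diffs: 6, 8, 10.
2nd diffs: 2, 2 (constant).
So a_k = k^2 + 3k - 6.
Continuing: …, 34, 48, 64, 82, …, a_{15} = 264.
Summing k = 1..15 (15 terms) gives 1510.

1510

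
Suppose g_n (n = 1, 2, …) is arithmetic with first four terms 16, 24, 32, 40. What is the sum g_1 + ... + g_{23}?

Common difference d = 8.
g_n = 16 + (n - 1)·8.
g_{23} = 192; S = 23·(16 + 192)/2 = 2392.

2392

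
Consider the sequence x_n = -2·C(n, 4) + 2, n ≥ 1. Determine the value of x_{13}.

C(13, 4) = 715, so x_{13} = -1428.

-1428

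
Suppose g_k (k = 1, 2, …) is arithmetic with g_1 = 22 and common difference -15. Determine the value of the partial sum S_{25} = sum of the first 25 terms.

g_k = 22 + (k - 1)·(-15).
g_{25} = -338; S = 25·(22 + (-338))/2 = -3950.

-3950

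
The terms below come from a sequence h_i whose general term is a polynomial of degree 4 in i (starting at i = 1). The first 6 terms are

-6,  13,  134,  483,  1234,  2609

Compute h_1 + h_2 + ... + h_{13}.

1st diffs: 19, 121, 349, 751, 1375.
2nd diffs: 102, 228, 402, 624.
3rd diffs: 126, 174, 222.
4th diffs: 48, 48 (constant).
Newton forward-difference form: h_i = -6 + 19·C(i-1,1) + 102·C(i-1,2) + 126·C(i-1,3) + 48·C(i-1,4).
Continuing: …, 4878, 8359, 13418, 20469, …, h_{13} = 58434.
Summing i = 1..13 (13 terms) gives 182442.

182442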